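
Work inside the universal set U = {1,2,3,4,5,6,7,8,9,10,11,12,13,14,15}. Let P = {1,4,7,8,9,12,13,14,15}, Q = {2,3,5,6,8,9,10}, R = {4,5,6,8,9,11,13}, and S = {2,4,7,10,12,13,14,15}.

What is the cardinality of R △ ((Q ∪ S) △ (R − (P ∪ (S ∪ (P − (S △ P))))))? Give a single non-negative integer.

Q ∪ S = {2,3,4,5,6,7,8,9,10,12,13,14,15}
S △ P = {1,2,8,9,10}
P − (S △ P) = {4,7,12,13,14,15}
S ∪ (P − (S △ P)) = {2,4,7,10,12,13,14,15}
P ∪ (S ∪ (P − (S △ P))) = {1,2,4,7,8,9,10,12,13,14,15}
R − (P ∪ (S ∪ (P − (S △ P)))) = {5,6,11}
(Q ∪ S) △ (R − (P ∪ (S ∪ (P − (S △ P))))) = {2,3,4,7,8,9,10,11,12,13,14,15}
R △ ((Q ∪ S) △ (R − (P ∪ (S ∪ (P − (S △ P)))))) = {2,3,5,6,7,10,12,14,15}
|R △ ((Q ∪ S) △ (R − (P ∪ (S ∪ (P − (S △ P))))))| = 9

9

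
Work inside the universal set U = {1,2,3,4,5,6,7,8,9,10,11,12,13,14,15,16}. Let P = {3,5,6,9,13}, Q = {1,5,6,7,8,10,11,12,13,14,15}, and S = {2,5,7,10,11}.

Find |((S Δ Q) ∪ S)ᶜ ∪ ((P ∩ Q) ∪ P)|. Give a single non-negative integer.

7

S Δ Q = {1,2,6,8,12,13,14,15}
(S Δ Q) ∪ S = {1,2,5,6,7,8,10,11,12,13,14,15}
((S Δ Q) ∪ S)ᶜ = {3,4,9,16}
P ∩ Q = {5,6,13}
(P ∩ Q) ∪ P = {3,5,6,9,13}
((S Δ Q) ∪ S)ᶜ ∪ ((P ∩ Q) ∪ P) = {3,4,5,6,9,13,16}
|((S Δ Q) ∪ S)ᶜ ∪ ((P ∩ Q) ∪ P)| = 7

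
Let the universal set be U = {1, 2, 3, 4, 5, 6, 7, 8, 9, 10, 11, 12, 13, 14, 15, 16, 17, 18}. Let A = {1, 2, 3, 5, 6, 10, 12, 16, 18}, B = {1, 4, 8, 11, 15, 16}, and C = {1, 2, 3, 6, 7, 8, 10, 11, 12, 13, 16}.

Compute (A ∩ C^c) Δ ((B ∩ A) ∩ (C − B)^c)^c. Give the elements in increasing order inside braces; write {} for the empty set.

C^c = {4, 5, 9, 14, 15, 17, 18}
A ∩ C^c = {5, 18}
B ∩ A = {1, 16}
C − B = {2, 3, 6, 7, 10, 12, 13}
(C − B)^c = {1, 4, 5, 8, 9, 11, 14, 15, 16, 17, 18}
(B ∩ A) ∩ (C − B)^c = {1, 16}
((B ∩ A) ∩ (C − B)^c)^c = {2, 3, 4, 5, 6, 7, 8, 9, 10, 11, 12, 13, 14, 15, 17, 18}
(A ∩ C^c) Δ ((B ∩ A) ∩ (C − B)^c)^c = {2, 3, 4, 6, 7, 8, 9, 10, 11, 12, 13, 14, 15, 17}

{2, 3, 4, 6, 7, 8, 9, 10, 11, 12, 13, 14, 15, 17}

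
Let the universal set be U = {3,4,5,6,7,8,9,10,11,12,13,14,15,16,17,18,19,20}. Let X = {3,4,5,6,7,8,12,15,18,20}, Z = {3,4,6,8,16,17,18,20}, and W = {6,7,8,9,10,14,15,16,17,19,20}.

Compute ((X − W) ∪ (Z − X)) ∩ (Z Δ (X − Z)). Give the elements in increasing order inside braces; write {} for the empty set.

X − W = {3,4,5,12,18}
Z − X = {16,17}
(X − W) ∪ (Z − X) = {3,4,5,12,16,17,18}
X − Z = {5,7,12,15}
Z Δ (X − Z) = {3,4,5,6,7,8,12,15,16,17,18,20}
((X − W) ∪ (Z − X)) ∩ (Z Δ (X − Z)) = {3,4,5,12,16,17,18}

{3,4,5,12,16,17,18}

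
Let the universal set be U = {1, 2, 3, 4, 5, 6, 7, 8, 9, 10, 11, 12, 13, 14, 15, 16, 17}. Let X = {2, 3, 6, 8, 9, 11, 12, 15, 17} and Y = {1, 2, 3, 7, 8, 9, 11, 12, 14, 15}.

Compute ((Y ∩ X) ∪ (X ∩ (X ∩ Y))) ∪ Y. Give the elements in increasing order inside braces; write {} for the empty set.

{1, 2, 3, 7, 8, 9, 11, 12, 14, 15}

Y ∩ X = {2, 3, 8, 9, 11, 12, 15}
X ∩ Y = {2, 3, 8, 9, 11, 12, 15}
X ∩ (X ∩ Y) = {2, 3, 8, 9, 11, 12, 15}
(Y ∩ X) ∪ (X ∩ (X ∩ Y)) = {2, 3, 8, 9, 11, 12, 15}
((Y ∩ X) ∪ (X ∩ (X ∩ Y))) ∪ Y = {1, 2, 3, 7, 8, 9, 11, 12, 14, 15}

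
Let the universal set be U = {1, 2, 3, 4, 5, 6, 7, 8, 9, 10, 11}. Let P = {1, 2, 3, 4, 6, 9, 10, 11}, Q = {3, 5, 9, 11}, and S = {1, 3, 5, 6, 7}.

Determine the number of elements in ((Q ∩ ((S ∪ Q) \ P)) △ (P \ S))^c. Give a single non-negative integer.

5

S ∪ Q = {1, 3, 5, 6, 7, 9, 11}
(S ∪ Q) \ P = {5, 7}
Q ∩ ((S ∪ Q) \ P) = {5}
P \ S = {2, 4, 9, 10, 11}
(Q ∩ ((S ∪ Q) \ P)) △ (P \ S) = {2, 4, 5, 9, 10, 11}
((Q ∩ ((S ∪ Q) \ P)) △ (P \ S))^c = {1, 3, 6, 7, 8}
|((Q ∩ ((S ∪ Q) \ P)) △ (P \ S))^c| = 5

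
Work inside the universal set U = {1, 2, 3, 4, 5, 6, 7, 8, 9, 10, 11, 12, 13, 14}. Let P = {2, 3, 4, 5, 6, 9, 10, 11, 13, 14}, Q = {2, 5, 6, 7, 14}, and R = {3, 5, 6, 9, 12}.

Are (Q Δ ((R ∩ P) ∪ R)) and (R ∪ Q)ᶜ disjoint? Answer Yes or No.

R ∩ P = {3, 5, 6, 9}
(R ∩ P) ∪ R = {3, 5, 6, 9, 12}
Q Δ ((R ∩ P) ∪ R) = {2, 3, 7, 9, 12, 14}
R ∪ Q = {2, 3, 5, 6, 7, 9, 12, 14}
(R ∪ Q)ᶜ = {1, 4, 8, 10, 11, 13}
{2, 3, 7, 9, 12, 14} and {1, 4, 8, 10, 11, 13} share no elements.

Yes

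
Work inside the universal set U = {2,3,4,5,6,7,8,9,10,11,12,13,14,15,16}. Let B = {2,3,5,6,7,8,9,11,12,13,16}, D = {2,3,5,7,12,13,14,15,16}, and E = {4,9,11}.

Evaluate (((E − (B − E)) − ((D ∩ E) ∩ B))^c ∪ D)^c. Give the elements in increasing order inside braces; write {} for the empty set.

B − E = {2,3,5,6,7,8,12,13,16}
E − (B − E) = {4,9,11}
D ∩ E = {}
(D ∩ E) ∩ B = {}
(E − (B − E)) − ((D ∩ E) ∩ B) = {4,9,11}
((E − (B − E)) − ((D ∩ E) ∩ B))^c = {2,3,5,6,7,8,10,12,13,14,15,16}
((E − (B − E)) − ((D ∩ E) ∩ B))^c ∪ D = {2,3,5,6,7,8,10,12,13,14,15,16}
(((E − (B − E)) − ((D ∩ E) ∩ B))^c ∪ D)^c = {4,9,11}

{4,9,11}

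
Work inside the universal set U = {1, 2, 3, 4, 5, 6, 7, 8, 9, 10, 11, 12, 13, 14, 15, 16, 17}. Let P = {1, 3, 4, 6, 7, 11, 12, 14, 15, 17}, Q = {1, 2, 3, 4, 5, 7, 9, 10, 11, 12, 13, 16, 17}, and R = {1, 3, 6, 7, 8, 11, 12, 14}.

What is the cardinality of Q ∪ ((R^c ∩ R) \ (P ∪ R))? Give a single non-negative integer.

R^c = {2, 4, 5, 9, 10, 13, 15, 16, 17}
R^c ∩ R = {}
P ∪ R = {1, 3, 4, 6, 7, 8, 11, 12, 14, 15, 17}
(R^c ∩ R) \ (P ∪ R) = {}
Q ∪ ((R^c ∩ R) \ (P ∪ R)) = {1, 2, 3, 4, 5, 7, 9, 10, 11, 12, 13, 16, 17}
|Q ∪ ((R^c ∩ R) \ (P ∪ R))| = 13

13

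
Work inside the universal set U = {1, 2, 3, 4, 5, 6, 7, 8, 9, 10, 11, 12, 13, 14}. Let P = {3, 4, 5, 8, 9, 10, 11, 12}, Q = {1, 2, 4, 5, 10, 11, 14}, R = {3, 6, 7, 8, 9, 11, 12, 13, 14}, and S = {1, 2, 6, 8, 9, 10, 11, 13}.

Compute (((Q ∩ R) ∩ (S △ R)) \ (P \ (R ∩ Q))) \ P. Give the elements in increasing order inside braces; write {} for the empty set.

Q ∩ R = {11, 14}
S △ R = {1, 2, 3, 7, 10, 12, 14}
(Q ∩ R) ∩ (S △ R) = {14}
R ∩ Q = {11, 14}
P \ (R ∩ Q) = {3, 4, 5, 8, 9, 10, 12}
((Q ∩ R) ∩ (S △ R)) \ (P \ (R ∩ Q)) = {14}
(((Q ∩ R) ∩ (S △ R)) \ (P \ (R ∩ Q))) \ P = {14}

{14}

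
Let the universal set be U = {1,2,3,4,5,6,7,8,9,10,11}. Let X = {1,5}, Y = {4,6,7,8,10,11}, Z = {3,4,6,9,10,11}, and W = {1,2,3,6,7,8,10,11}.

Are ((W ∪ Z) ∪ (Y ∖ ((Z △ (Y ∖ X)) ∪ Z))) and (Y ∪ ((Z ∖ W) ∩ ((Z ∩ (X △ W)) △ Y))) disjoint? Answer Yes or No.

No

W ∪ Z = {1,2,3,4,6,7,8,9,10,11}
Y ∖ X = {4,6,7,8,10,11}
Z △ (Y ∖ X) = {3,7,8,9}
(Z △ (Y ∖ X)) ∪ Z = {3,4,6,7,8,9,10,11}
Y ∖ ((Z △ (Y ∖ X)) ∪ Z) = {}
(W ∪ Z) ∪ (Y ∖ ((Z △ (Y ∖ X)) ∪ Z)) = {1,2,3,4,6,7,8,9,10,11}
Z ∖ W = {4,9}
X △ W = {2,3,5,6,7,8,10,11}
Z ∩ (X △ W) = {3,6,10,11}
(Z ∩ (X △ W)) △ Y = {3,4,7,8}
(Z ∖ W) ∩ ((Z ∩ (X △ W)) △ Y) = {4}
Y ∪ ((Z ∖ W) ∩ ((Z ∩ (X △ W)) △ Y)) = {4,6,7,8,10,11}
4 lies in both, so they are not disjoint.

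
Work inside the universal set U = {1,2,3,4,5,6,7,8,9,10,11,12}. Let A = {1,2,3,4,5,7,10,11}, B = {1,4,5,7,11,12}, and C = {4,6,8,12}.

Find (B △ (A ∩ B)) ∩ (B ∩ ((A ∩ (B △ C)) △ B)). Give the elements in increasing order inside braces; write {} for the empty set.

A ∩ B = {1,4,5,7,11}
B △ (A ∩ B) = {12}
B △ C = {1,5,6,7,8,11}
A ∩ (B △ C) = {1,5,7,11}
(A ∩ (B △ C)) △ B = {4,12}
B ∩ ((A ∩ (B △ C)) △ B) = {4,12}
(B △ (A ∩ B)) ∩ (B ∩ ((A ∩ (B △ C)) △ B)) = {12}

{12}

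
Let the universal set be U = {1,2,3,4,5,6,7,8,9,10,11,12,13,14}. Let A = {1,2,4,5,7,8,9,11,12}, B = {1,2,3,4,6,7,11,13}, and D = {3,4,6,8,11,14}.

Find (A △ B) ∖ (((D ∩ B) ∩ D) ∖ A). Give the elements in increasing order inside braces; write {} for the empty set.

{5,8,9,12,13}

A △ B = {3,5,6,8,9,12,13}
D ∩ B = {3,4,6,11}
(D ∩ B) ∩ D = {3,4,6,11}
((D ∩ B) ∩ D) ∖ A = {3,6}
(A △ B) ∖ (((D ∩ B) ∩ D) ∖ A) = {5,8,9,12,13}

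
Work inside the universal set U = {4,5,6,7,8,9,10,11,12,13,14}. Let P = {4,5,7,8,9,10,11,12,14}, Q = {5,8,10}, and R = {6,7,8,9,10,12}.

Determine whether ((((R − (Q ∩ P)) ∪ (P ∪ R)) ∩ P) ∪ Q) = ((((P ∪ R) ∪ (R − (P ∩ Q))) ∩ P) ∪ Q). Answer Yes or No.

Yes

Q ∩ P = {5,8,10}
R − (Q ∩ P) = {6,7,9,12}
P ∪ R = {4,5,6,7,8,9,10,11,12,14}
(R − (Q ∩ P)) ∪ (P ∪ R) = {4,5,6,7,8,9,10,11,12,14}
((R − (Q ∩ P)) ∪ (P ∪ R)) ∩ P = {4,5,7,8,9,10,11,12,14}
(((R − (Q ∩ P)) ∪ (P ∪ R)) ∩ P) ∪ Q = {4,5,7,8,9,10,11,12,14}
P ∩ Q = {5,8,10}
R − (P ∩ Q) = {6,7,9,12}
(P ∪ R) ∪ (R − (P ∩ Q)) = {4,5,6,7,8,9,10,11,12,14}
((P ∪ R) ∪ (R − (P ∩ Q))) ∩ P = {4,5,7,8,9,10,11,12,14}
(((P ∪ R) ∪ (R − (P ∩ Q))) ∩ P) ∪ Q = {4,5,7,8,9,10,11,12,14}
Both equal {4,5,7,8,9,10,11,12,14}, so (((R − (Q ∩ P)) ∪ (P ∪ R)) ∩ P) ∪ Q = (((P ∪ R) ∪ (R − (P ∩ Q))) ∩ P) ∪ Q.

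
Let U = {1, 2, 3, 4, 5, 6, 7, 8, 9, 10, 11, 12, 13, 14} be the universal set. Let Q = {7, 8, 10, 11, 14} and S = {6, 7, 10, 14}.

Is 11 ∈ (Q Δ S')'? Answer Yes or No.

11 ∉ S, so 11 ∈ S'
11 ∈ Q and 11 ∈ S', so 11 ∉ Q Δ S'
11 ∈ (Q Δ S')' since 11 ∉ (Q Δ S')

Yes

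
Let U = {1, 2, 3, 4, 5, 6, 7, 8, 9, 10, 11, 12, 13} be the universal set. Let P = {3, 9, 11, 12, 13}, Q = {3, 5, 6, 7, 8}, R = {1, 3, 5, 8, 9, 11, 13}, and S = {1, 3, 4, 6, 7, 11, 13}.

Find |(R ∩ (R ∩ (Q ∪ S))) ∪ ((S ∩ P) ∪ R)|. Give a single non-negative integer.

7

Q ∪ S = {1, 3, 4, 5, 6, 7, 8, 11, 13}
R ∩ (Q ∪ S) = {1, 3, 5, 8, 11, 13}
R ∩ (R ∩ (Q ∪ S)) = {1, 3, 5, 8, 11, 13}
S ∩ P = {3, 11, 13}
(S ∩ P) ∪ R = {1, 3, 5, 8, 9, 11, 13}
(R ∩ (R ∩ (Q ∪ S))) ∪ ((S ∩ P) ∪ R) = {1, 3, 5, 8, 9, 11, 13}
|(R ∩ (R ∩ (Q ∪ S))) ∪ ((S ∩ P) ∪ R)| = 7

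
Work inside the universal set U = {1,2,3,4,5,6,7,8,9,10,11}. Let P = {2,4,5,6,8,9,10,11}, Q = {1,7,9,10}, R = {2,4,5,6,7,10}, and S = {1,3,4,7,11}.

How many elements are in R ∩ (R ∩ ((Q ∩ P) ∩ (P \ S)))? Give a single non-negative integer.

1

Q ∩ P = {9,10}
P \ S = {2,5,6,8,9,10}
(Q ∩ P) ∩ (P \ S) = {9,10}
R ∩ ((Q ∩ P) ∩ (P \ S)) = {10}
R ∩ (R ∩ ((Q ∩ P) ∩ (P \ S))) = {10}
|R ∩ (R ∩ ((Q ∩ P) ∩ (P \ S)))| = 1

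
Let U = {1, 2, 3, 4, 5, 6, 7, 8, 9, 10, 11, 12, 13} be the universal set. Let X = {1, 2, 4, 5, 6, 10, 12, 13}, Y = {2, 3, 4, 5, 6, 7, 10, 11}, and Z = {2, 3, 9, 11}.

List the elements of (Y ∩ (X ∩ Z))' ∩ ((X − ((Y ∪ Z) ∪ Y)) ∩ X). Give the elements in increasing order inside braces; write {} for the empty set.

{1, 12, 13}

X ∩ Z = {2}
Y ∩ (X ∩ Z) = {2}
(Y ∩ (X ∩ Z))' = {1, 3, 4, 5, 6, 7, 8, 9, 10, 11, 12, 13}
Y ∪ Z = {2, 3, 4, 5, 6, 7, 9, 10, 11}
(Y ∪ Z) ∪ Y = {2, 3, 4, 5, 6, 7, 9, 10, 11}
X − ((Y ∪ Z) ∪ Y) = {1, 12, 13}
(X − ((Y ∪ Z) ∪ Y)) ∩ X = {1, 12, 13}
(Y ∩ (X ∩ Z))' ∩ ((X − ((Y ∪ Z) ∪ Y)) ∩ X) = {1, 12, 13}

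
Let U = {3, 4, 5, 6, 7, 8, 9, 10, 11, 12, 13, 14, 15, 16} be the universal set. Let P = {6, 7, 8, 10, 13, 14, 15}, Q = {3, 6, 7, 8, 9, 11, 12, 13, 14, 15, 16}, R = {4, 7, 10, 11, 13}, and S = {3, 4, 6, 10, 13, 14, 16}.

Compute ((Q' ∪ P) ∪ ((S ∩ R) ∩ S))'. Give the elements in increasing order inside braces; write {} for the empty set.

{3, 9, 11, 12, 16}

Q' = {4, 5, 10}
Q' ∪ P = {4, 5, 6, 7, 8, 10, 13, 14, 15}
S ∩ R = {4, 10, 13}
(S ∩ R) ∩ S = {4, 10, 13}
(Q' ∪ P) ∪ ((S ∩ R) ∩ S) = {4, 5, 6, 7, 8, 10, 13, 14, 15}
((Q' ∪ P) ∪ ((S ∩ R) ∩ S))' = {3, 9, 11, 12, 16}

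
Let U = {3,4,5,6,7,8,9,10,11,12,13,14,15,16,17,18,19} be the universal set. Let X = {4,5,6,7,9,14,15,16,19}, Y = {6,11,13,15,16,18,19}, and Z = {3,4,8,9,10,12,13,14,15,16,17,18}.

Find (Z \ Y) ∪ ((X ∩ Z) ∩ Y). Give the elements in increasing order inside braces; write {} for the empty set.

{3,4,8,9,10,12,14,15,16,17}

Z \ Y = {3,4,8,9,10,12,14,17}
X ∩ Z = {4,9,14,15,16}
(X ∩ Z) ∩ Y = {15,16}
(Z \ Y) ∪ ((X ∩ Z) ∩ Y) = {3,4,8,9,10,12,14,15,16,17}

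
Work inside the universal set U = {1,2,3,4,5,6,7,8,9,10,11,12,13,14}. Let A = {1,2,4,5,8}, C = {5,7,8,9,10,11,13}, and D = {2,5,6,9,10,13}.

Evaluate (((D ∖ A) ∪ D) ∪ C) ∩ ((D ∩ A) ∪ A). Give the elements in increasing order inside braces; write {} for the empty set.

D ∖ A = {6,9,10,13}
(D ∖ A) ∪ D = {2,5,6,9,10,13}
((D ∖ A) ∪ D) ∪ C = {2,5,6,7,8,9,10,11,13}
D ∩ A = {2,5}
(D ∩ A) ∪ A = {1,2,4,5,8}
(((D ∖ A) ∪ D) ∪ C) ∩ ((D ∩ A) ∪ A) = {2,5,8}

{2,5,8}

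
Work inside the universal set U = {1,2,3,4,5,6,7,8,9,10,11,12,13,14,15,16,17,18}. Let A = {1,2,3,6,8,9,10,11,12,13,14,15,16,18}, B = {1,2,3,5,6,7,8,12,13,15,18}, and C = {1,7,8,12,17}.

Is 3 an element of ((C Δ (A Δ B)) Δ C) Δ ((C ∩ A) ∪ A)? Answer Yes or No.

Yes

3 ∈ A and 3 ∈ B, so 3 ∉ A Δ B
3 ∉ C and 3 ∉ (A Δ B), so 3 ∉ C Δ (A Δ B)
3 ∉ (C Δ (A Δ B)) and 3 ∉ C, so 3 ∉ (C Δ (A Δ B)) Δ C
3 ∉ C and 3 ∈ A, so 3 ∉ C ∩ A
3 ∉ (C ∩ A) and 3 ∈ A, so 3 ∈ (C ∩ A) ∪ A
3 ∉ ((C Δ (A Δ B)) Δ C) and 3 ∈ ((C ∩ A) ∪ A), so 3 ∈ ((C Δ (A Δ B)) Δ C) Δ ((C ∩ A) ∪ A)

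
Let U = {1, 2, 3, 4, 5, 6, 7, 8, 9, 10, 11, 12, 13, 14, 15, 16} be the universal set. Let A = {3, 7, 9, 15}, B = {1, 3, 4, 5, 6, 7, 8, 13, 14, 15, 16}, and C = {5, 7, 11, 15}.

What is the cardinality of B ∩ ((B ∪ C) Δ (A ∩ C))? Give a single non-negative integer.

B ∪ C = {1, 3, 4, 5, 6, 7, 8, 11, 13, 14, 15, 16}
A ∩ C = {7, 15}
(B ∪ C) Δ (A ∩ C) = {1, 3, 4, 5, 6, 8, 11, 13, 14, 16}
B ∩ ((B ∪ C) Δ (A ∩ C)) = {1, 3, 4, 5, 6, 8, 13, 14, 16}
|B ∩ ((B ∪ C) Δ (A ∩ C))| = 9

9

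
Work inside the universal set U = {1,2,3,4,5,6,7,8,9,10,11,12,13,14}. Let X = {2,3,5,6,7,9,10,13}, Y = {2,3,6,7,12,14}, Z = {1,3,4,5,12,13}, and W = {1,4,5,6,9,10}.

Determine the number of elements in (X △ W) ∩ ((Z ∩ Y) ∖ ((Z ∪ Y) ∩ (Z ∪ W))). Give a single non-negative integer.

X △ W = {1,2,3,4,7,13}
Z ∩ Y = {3,12}
Z ∪ Y = {1,2,3,4,5,6,7,12,13,14}
Z ∪ W = {1,3,4,5,6,9,10,12,13}
(Z ∪ Y) ∩ (Z ∪ W) = {1,3,4,5,6,12,13}
(Z ∩ Y) ∖ ((Z ∪ Y) ∩ (Z ∪ W)) = {}
(X △ W) ∩ ((Z ∩ Y) ∖ ((Z ∪ Y) ∩ (Z ∪ W))) = {}
|(X △ W) ∩ ((Z ∩ Y) ∖ ((Z ∪ Y) ∩ (Z ∪ W)))| = 0

0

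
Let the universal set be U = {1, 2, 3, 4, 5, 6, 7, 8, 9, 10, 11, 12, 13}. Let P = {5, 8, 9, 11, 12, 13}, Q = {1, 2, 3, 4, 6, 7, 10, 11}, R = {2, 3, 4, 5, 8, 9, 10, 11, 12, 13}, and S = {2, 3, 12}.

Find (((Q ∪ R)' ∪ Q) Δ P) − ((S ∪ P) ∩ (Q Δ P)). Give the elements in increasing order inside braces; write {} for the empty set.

Q ∪ R = {1, 2, 3, 4, 5, 6, 7, 8, 9, 10, 11, 12, 13}
(Q ∪ R)' = {}
(Q ∪ R)' ∪ Q = {1, 2, 3, 4, 6, 7, 10, 11}
((Q ∪ R)' ∪ Q) Δ P = {1, 2, 3, 4, 5, 6, 7, 8, 9, 10, 12, 13}
S ∪ P = {2, 3, 5, 8, 9, 11, 12, 13}
Q Δ P = {1, 2, 3, 4, 5, 6, 7, 8, 9, 10, 12, 13}
(S ∪ P) ∩ (Q Δ P) = {2, 3, 5, 8, 9, 12, 13}
(((Q ∪ R)' ∪ Q) Δ P) − ((S ∪ P) ∩ (Q Δ P)) = {1, 4, 6, 7, 10}

{1, 4, 6, 7, 10}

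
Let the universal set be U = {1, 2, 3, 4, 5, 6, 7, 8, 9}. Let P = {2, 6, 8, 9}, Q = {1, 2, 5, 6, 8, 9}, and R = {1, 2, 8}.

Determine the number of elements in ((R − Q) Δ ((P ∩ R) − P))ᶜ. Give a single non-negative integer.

9

R − Q = {}
P ∩ R = {2, 8}
(P ∩ R) − P = {}
(R − Q) Δ ((P ∩ R) − P) = {}
((R − Q) Δ ((P ∩ R) − P))ᶜ = {1, 2, 3, 4, 5, 6, 7, 8, 9}
|((R − Q) Δ ((P ∩ R) − P))ᶜ| = 9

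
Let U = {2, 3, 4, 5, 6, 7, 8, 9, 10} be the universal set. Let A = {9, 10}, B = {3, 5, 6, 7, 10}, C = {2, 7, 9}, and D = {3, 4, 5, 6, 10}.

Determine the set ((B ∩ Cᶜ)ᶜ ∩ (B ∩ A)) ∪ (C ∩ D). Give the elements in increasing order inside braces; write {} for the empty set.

Cᶜ = {3, 4, 5, 6, 8, 10}
B ∩ Cᶜ = {3, 5, 6, 10}
(B ∩ Cᶜ)ᶜ = {2, 4, 7, 8, 9}
B ∩ A = {10}
(B ∩ Cᶜ)ᶜ ∩ (B ∩ A) = {}
C ∩ D = {}
((B ∩ Cᶜ)ᶜ ∩ (B ∩ A)) ∪ (C ∩ D) = {}

{}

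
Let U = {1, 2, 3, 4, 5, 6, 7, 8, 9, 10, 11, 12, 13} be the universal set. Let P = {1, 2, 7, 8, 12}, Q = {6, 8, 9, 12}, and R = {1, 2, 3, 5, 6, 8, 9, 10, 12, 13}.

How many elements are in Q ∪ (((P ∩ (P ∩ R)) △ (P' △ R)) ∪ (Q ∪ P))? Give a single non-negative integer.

P ∩ R = {1, 2, 8, 12}
P ∩ (P ∩ R) = {1, 2, 8, 12}
P' = {3, 4, 5, 6, 9, 10, 11, 13}
P' △ R = {1, 2, 4, 8, 11, 12}
(P ∩ (P ∩ R)) △ (P' △ R) = {4, 11}
Q ∪ P = {1, 2, 6, 7, 8, 9, 12}
((P ∩ (P ∩ R)) △ (P' △ R)) ∪ (Q ∪ P) = {1, 2, 4, 6, 7, 8, 9, 11, 12}
Q ∪ (((P ∩ (P ∩ R)) △ (P' △ R)) ∪ (Q ∪ P)) = {1, 2, 4, 6, 7, 8, 9, 11, 12}
|Q ∪ (((P ∩ (P ∩ R)) △ (P' △ R)) ∪ (Q ∪ P))| = 9

9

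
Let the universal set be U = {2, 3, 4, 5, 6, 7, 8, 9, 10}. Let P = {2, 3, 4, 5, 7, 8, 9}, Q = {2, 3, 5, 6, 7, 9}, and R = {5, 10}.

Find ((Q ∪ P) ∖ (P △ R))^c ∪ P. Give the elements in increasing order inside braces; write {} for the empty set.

Q ∪ P = {2, 3, 4, 5, 6, 7, 8, 9}
P △ R = {2, 3, 4, 7, 8, 9, 10}
(Q ∪ P) ∖ (P △ R) = {5, 6}
((Q ∪ P) ∖ (P △ R))^c = {2, 3, 4, 7, 8, 9, 10}
((Q ∪ P) ∖ (P △ R))^c ∪ P = {2, 3, 4, 5, 7, 8, 9, 10}

{2, 3, 4, 5, 7, 8, 9, 10}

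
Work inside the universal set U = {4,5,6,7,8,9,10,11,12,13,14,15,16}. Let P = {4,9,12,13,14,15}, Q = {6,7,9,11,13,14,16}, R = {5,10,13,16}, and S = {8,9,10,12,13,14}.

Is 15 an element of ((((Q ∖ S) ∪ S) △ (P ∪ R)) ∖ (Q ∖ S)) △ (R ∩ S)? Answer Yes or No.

15 ∉ Q and 15 ∉ S, so 15 ∉ Q ∖ S
15 ∉ (Q ∖ S) and 15 ∉ S, so 15 ∉ (Q ∖ S) ∪ S
15 ∈ P and 15 ∉ R, so 15 ∈ P ∪ R
15 ∉ ((Q ∖ S) ∪ S) and 15 ∈ (P ∪ R), so 15 ∈ ((Q ∖ S) ∪ S) △ (P ∪ R)
15 ∉ Q and 15 ∉ S, so 15 ∉ Q ∖ S
15 ∈ (((Q ∖ S) ∪ S) △ (P ∪ R)) and 15 ∉ (Q ∖ S), so 15 ∈ (((Q ∖ S) ∪ S) △ (P ∪ R)) ∖ (Q ∖ S)
15 ∉ R and 15 ∉ S, so 15 ∉ R ∩ S
15 ∈ ((((Q ∖ S) ∪ S) △ (P ∪ R)) ∖ (Q ∖ S)) and 15 ∉ (R ∩ S), so 15 ∈ ((((Q ∖ S) ∪ S) △ (P ∪ R)) ∖ (Q ∖ S)) △ (R ∩ S)

Yes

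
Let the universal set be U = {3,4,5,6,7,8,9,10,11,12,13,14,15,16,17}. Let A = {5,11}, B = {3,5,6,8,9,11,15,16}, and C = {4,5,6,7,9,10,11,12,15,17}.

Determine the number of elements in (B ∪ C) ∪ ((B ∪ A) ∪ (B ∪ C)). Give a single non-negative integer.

B ∪ C = {3,4,5,6,7,8,9,10,11,12,15,16,17}
B ∪ A = {3,5,6,8,9,11,15,16}
(B ∪ A) ∪ (B ∪ C) = {3,4,5,6,7,8,9,10,11,12,15,16,17}
(B ∪ C) ∪ ((B ∪ A) ∪ (B ∪ C)) = {3,4,5,6,7,8,9,10,11,12,15,16,17}
|(B ∪ C) ∪ ((B ∪ A) ∪ (B ∪ C))| = 13

13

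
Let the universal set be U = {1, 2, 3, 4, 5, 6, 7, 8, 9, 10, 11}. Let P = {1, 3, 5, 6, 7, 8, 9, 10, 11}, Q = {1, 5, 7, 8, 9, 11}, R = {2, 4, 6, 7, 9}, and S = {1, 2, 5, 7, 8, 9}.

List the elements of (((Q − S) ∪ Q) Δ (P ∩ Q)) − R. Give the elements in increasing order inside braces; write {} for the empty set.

Q − S = {11}
(Q − S) ∪ Q = {1, 5, 7, 8, 9, 11}
P ∩ Q = {1, 5, 7, 8, 9, 11}
((Q − S) ∪ Q) Δ (P ∩ Q) = {}
(((Q − S) ∪ Q) Δ (P ∩ Q)) − R = {}

{}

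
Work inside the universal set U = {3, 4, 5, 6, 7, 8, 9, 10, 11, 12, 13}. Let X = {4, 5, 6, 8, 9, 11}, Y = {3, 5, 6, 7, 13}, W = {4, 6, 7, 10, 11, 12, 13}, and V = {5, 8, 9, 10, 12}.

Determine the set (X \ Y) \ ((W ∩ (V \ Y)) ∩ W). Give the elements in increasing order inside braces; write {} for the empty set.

{4, 8, 9, 11}

X \ Y = {4, 8, 9, 11}
V \ Y = {8, 9, 10, 12}
W ∩ (V \ Y) = {10, 12}
(W ∩ (V \ Y)) ∩ W = {10, 12}
(X \ Y) \ ((W ∩ (V \ Y)) ∩ W) = {4, 8, 9, 11}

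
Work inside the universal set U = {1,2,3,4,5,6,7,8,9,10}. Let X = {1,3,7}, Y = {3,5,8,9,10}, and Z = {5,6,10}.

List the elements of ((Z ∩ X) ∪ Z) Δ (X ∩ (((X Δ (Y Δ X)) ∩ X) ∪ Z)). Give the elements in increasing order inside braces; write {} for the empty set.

{3,5,6,10}

Z ∩ X = {}
(Z ∩ X) ∪ Z = {5,6,10}
Y Δ X = {1,5,7,8,9,10}
X Δ (Y Δ X) = {3,5,8,9,10}
(X Δ (Y Δ X)) ∩ X = {3}
((X Δ (Y Δ X)) ∩ X) ∪ Z = {3,5,6,10}
X ∩ (((X Δ (Y Δ X)) ∩ X) ∪ Z) = {3}
((Z ∩ X) ∪ Z) Δ (X ∩ (((X Δ (Y Δ X)) ∩ X) ∪ Z)) = {3,5,6,10}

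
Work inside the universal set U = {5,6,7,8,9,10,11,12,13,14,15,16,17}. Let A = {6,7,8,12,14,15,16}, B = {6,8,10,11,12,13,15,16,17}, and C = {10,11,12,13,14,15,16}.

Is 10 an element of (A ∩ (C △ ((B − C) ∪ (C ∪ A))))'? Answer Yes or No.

10 ∈ B and 10 ∈ C, so 10 ∉ B − C
10 ∈ C and 10 ∉ A, so 10 ∈ C ∪ A
10 ∉ (B − C) and 10 ∈ (C ∪ A), so 10 ∈ (B − C) ∪ (C ∪ A)
10 ∈ C and 10 ∈ ((B − C) ∪ (C ∪ A)), so 10 ∉ C △ ((B − C) ∪ (C ∪ A))
10 ∉ A and 10 ∉ (C △ ((B − C) ∪ (C ∪ A))), so 10 ∉ A ∩ (C △ ((B − C) ∪ (C ∪ A)))
10 ∈ (A ∩ (C △ ((B − C) ∪ (C ∪ A))))' since 10 ∉ (A ∩ (C △ ((B − C) ∪ (C ∪ A))))

Yes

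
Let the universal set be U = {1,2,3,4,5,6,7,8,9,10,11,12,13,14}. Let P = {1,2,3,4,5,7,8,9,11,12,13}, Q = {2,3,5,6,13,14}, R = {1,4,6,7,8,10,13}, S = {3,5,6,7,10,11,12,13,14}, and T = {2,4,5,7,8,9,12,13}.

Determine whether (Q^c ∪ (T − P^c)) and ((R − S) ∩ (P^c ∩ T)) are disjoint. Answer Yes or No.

Q^c = {1,4,7,8,9,10,11,12}
P^c = {6,10,14}
T − P^c = {2,4,5,7,8,9,12,13}
Q^c ∪ (T − P^c) = {1,2,4,5,7,8,9,10,11,12,13}
R − S = {1,4,8}
P^c ∩ T = {}
(R − S) ∩ (P^c ∩ T) = {}
{1,2,4,5,7,8,9,10,11,12,13} and {} share no elements.

Yes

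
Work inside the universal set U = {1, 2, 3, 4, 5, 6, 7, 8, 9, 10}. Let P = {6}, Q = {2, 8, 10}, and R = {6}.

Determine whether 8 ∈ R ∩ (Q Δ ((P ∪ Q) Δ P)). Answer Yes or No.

No

8 ∉ P and 8 ∈ Q, so 8 ∈ P ∪ Q
8 ∈ (P ∪ Q) and 8 ∉ P, so 8 ∈ (P ∪ Q) Δ P
8 ∈ Q and 8 ∈ ((P ∪ Q) Δ P), so 8 ∉ Q Δ ((P ∪ Q) Δ P)
8 ∉ R and 8 ∉ (Q Δ ((P ∪ Q) Δ P)), so 8 ∉ R ∩ (Q Δ ((P ∪ Q) Δ P))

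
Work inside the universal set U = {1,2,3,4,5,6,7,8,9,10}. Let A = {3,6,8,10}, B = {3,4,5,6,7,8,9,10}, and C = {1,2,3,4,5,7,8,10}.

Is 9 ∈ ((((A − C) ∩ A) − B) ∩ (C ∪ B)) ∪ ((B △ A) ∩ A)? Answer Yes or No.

9 ∉ A and 9 ∉ C, so 9 ∉ A − C
9 ∉ (A − C) and 9 ∉ A, so 9 ∉ (A − C) ∩ A
9 ∉ ((A − C) ∩ A) and 9 ∈ B, so 9 ∉ ((A − C) ∩ A) − B
9 ∉ C and 9 ∈ B, so 9 ∈ C ∪ B
9 ∉ (((A − C) ∩ A) − B) and 9 ∈ (C ∪ B), so 9 ∉ (((A − C) ∩ A) − B) ∩ (C ∪ B)
9 ∈ B and 9 ∉ A, so 9 ∈ B △ A
9 ∈ (B △ A) and 9 ∉ A, so 9 ∉ (B △ A) ∩ A
9 ∉ ((((A − C) ∩ A) − B) ∩ (C ∪ B)) and 9 ∉ ((B △ A) ∩ A), so 9 ∉ ((((A − C) ∩ A) − B) ∩ (C ∪ B)) ∪ ((B △ A) ∩ A)

No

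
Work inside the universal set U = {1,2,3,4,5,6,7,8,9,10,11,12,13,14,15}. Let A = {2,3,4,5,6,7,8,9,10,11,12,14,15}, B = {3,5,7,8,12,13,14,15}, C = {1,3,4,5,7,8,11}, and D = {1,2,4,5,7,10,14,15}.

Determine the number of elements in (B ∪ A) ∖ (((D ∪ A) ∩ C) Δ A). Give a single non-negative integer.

B ∪ A = {2,3,4,5,6,7,8,9,10,11,12,13,14,15}
D ∪ A = {1,2,3,4,5,6,7,8,9,10,11,12,14,15}
(D ∪ A) ∩ C = {1,3,4,5,7,8,11}
((D ∪ A) ∩ C) Δ A = {1,2,6,9,10,12,14,15}
(B ∪ A) ∖ (((D ∪ A) ∩ C) Δ A) = {3,4,5,7,8,11,13}
|(B ∪ A) ∖ (((D ∪ A) ∩ C) Δ A)| = 7

7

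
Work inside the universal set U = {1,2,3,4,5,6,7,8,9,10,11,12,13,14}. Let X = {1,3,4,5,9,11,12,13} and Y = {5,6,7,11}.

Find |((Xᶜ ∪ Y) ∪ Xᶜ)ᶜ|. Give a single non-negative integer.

6

Xᶜ = {2,6,7,8,10,14}
Xᶜ ∪ Y = {2,5,6,7,8,10,11,14}
(Xᶜ ∪ Y) ∪ Xᶜ = {2,5,6,7,8,10,11,14}
((Xᶜ ∪ Y) ∪ Xᶜ)ᶜ = {1,3,4,9,12,13}
|((Xᶜ ∪ Y) ∪ Xᶜ)ᶜ| = 6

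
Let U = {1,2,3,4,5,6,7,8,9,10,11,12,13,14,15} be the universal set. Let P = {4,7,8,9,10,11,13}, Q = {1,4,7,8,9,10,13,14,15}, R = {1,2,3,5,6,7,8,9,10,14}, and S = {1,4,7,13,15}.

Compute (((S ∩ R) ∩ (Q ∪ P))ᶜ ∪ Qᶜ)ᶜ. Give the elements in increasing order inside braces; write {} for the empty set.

S ∩ R = {1,7}
Q ∪ P = {1,4,7,8,9,10,11,13,14,15}
(S ∩ R) ∩ (Q ∪ P) = {1,7}
((S ∩ R) ∩ (Q ∪ P))ᶜ = {2,3,4,5,6,8,9,10,11,12,13,14,15}
Qᶜ = {2,3,5,6,11,12}
((S ∩ R) ∩ (Q ∪ P))ᶜ ∪ Qᶜ = {2,3,4,5,6,8,9,10,11,12,13,14,15}
(((S ∩ R) ∩ (Q ∪ P))ᶜ ∪ Qᶜ)ᶜ = {1,7}

{1,7}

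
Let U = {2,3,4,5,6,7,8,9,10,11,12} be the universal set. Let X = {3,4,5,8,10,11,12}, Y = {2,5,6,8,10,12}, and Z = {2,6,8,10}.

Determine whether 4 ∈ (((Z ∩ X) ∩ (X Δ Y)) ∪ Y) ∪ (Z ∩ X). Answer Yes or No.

4 ∉ Z and 4 ∈ X, so 4 ∉ Z ∩ X
4 ∈ X and 4 ∉ Y, so 4 ∈ X Δ Y
4 ∉ (Z ∩ X) and 4 ∈ (X Δ Y), so 4 ∉ (Z ∩ X) ∩ (X Δ Y)
4 ∉ ((Z ∩ X) ∩ (X Δ Y)) and 4 ∉ Y, so 4 ∉ ((Z ∩ X) ∩ (X Δ Y)) ∪ Y
4 ∉ Z and 4 ∈ X, so 4 ∉ Z ∩ X
4 ∉ (((Z ∩ X) ∩ (X Δ Y)) ∪ Y) and 4 ∉ (Z ∩ X), so 4 ∉ (((Z ∩ X) ∩ (X Δ Y)) ∪ Y) ∪ (Z ∩ X)

No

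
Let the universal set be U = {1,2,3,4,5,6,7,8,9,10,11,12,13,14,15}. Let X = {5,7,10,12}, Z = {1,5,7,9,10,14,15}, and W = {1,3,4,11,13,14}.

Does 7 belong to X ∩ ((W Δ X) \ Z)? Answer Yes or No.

No

7 ∉ W and 7 ∈ X, so 7 ∈ W Δ X
7 ∈ (W Δ X) and 7 ∈ Z, so 7 ∉ (W Δ X) \ Z
7 ∈ X and 7 ∉ ((W Δ X) \ Z), so 7 ∉ X ∩ ((W Δ X) \ Z)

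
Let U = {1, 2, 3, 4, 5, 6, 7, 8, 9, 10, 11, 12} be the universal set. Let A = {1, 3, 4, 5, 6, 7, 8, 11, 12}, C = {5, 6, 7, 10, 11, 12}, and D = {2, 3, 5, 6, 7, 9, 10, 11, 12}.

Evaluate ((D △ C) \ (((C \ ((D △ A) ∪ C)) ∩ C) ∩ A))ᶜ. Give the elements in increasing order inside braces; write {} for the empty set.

D △ C = {2, 3, 9}
D △ A = {1, 2, 4, 8, 9, 10}
(D △ A) ∪ C = {1, 2, 4, 5, 6, 7, 8, 9, 10, 11, 12}
C \ ((D △ A) ∪ C) = {}
(C \ ((D △ A) ∪ C)) ∩ C = {}
((C \ ((D △ A) ∪ C)) ∩ C) ∩ A = {}
(D △ C) \ (((C \ ((D △ A) ∪ C)) ∩ C) ∩ A) = {2, 3, 9}
((D △ C) \ (((C \ ((D △ A) ∪ C)) ∩ C) ∩ A))ᶜ = {1, 4, 5, 6, 7, 8, 10, 11, 12}

{1, 4, 5, 6, 7, 8, 10, 11, 12}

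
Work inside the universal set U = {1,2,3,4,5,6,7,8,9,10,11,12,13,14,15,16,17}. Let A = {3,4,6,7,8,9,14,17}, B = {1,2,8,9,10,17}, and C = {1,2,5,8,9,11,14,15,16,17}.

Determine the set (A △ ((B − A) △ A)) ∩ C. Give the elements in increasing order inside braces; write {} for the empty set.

B − A = {1,2,10}
(B − A) △ A = {1,2,3,4,6,7,8,9,10,14,17}
A △ ((B − A) △ A) = {1,2,10}
(A △ ((B − A) △ A)) ∩ C = {1,2}

{1,2}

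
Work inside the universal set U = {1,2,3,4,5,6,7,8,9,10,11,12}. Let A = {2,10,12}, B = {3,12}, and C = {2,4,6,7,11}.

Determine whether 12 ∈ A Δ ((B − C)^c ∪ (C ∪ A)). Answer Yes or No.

No

12 ∈ B and 12 ∉ C, so 12 ∈ B − C
12 ∉ (B − C)^c since 12 ∈ (B − C)
12 ∉ C and 12 ∈ A, so 12 ∈ C ∪ A
12 ∉ (B − C)^c and 12 ∈ (C ∪ A), so 12 ∈ (B − C)^c ∪ (C ∪ A)
12 ∈ A and 12 ∈ ((B − C)^c ∪ (C ∪ A)), so 12 ∉ A Δ ((B − C)^c ∪ (C ∪ A))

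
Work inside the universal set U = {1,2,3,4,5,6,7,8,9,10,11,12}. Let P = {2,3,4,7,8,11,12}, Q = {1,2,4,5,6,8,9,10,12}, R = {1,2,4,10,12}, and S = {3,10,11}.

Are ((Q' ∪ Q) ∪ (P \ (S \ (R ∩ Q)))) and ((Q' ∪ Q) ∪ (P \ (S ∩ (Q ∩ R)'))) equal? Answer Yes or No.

Yes

Q' = {3,7,11}
Q' ∪ Q = {1,2,3,4,5,6,7,8,9,10,11,12}
R ∩ Q = {1,2,4,10,12}
S \ (R ∩ Q) = {3,11}
P \ (S \ (R ∩ Q)) = {2,4,7,8,12}
(Q' ∪ Q) ∪ (P \ (S \ (R ∩ Q))) = {1,2,3,4,5,6,7,8,9,10,11,12}
Q ∩ R = {1,2,4,10,12}
(Q ∩ R)' = {3,5,6,7,8,9,11}
S ∩ (Q ∩ R)' = {3,11}
P \ (S ∩ (Q ∩ R)') = {2,4,7,8,12}
(Q' ∪ Q) ∪ (P \ (S ∩ (Q ∩ R)')) = {1,2,3,4,5,6,7,8,9,10,11,12}
Both equal {1,2,3,4,5,6,7,8,9,10,11,12}, so (Q' ∪ Q) ∪ (P \ (S \ (R ∩ Q))) = (Q' ∪ Q) ∪ (P \ (S ∩ (Q ∩ R)')).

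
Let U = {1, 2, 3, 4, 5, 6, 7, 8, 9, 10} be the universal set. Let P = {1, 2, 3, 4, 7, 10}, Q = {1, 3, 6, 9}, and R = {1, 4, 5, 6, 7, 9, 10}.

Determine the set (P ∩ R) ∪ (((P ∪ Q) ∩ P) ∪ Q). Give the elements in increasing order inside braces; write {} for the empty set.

{1, 2, 3, 4, 6, 7, 9, 10}

P ∩ R = {1, 4, 7, 10}
P ∪ Q = {1, 2, 3, 4, 6, 7, 9, 10}
(P ∪ Q) ∩ P = {1, 2, 3, 4, 7, 10}
((P ∪ Q) ∩ P) ∪ Q = {1, 2, 3, 4, 6, 7, 9, 10}
(P ∩ R) ∪ (((P ∪ Q) ∩ P) ∪ Q) = {1, 2, 3, 4, 6, 7, 9, 10}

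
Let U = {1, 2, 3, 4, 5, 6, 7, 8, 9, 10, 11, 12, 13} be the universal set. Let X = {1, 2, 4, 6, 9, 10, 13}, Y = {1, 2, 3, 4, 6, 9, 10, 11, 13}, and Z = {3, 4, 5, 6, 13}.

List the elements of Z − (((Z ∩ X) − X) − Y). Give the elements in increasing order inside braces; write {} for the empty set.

{3, 4, 5, 6, 13}

Z ∩ X = {4, 6, 13}
(Z ∩ X) − X = {}
((Z ∩ X) − X) − Y = {}
Z − (((Z ∩ X) − X) − Y) = {3, 4, 5, 6, 13}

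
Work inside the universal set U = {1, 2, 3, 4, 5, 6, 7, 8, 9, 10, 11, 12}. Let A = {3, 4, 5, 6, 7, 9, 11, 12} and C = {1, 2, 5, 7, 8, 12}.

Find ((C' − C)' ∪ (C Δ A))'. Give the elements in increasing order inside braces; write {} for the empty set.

{10}

C' = {3, 4, 6, 9, 10, 11}
C' − C = {3, 4, 6, 9, 10, 11}
(C' − C)' = {1, 2, 5, 7, 8, 12}
C Δ A = {1, 2, 3, 4, 6, 8, 9, 11}
(C' − C)' ∪ (C Δ A) = {1, 2, 3, 4, 5, 6, 7, 8, 9, 11, 12}
((C' − C)' ∪ (C Δ A))' = {10}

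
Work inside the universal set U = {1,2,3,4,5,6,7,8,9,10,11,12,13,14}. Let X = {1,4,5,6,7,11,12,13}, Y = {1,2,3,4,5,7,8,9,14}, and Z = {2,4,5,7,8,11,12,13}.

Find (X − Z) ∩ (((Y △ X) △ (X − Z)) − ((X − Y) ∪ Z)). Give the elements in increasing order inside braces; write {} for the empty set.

{1}

X − Z = {1,6}
Y △ X = {2,3,6,8,9,11,12,13,14}
(Y △ X) △ (X − Z) = {1,2,3,8,9,11,12,13,14}
X − Y = {6,11,12,13}
(X − Y) ∪ Z = {2,4,5,6,7,8,11,12,13}
((Y △ X) △ (X − Z)) − ((X − Y) ∪ Z) = {1,3,9,14}
(X − Z) ∩ (((Y △ X) △ (X − Z)) − ((X − Y) ∪ Z)) = {1}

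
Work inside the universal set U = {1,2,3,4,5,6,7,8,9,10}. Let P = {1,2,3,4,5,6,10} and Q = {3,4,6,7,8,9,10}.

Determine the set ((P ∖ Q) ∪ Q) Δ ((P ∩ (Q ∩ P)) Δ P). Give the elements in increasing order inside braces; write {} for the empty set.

{3,4,6,7,8,9,10}

P ∖ Q = {1,2,5}
(P ∖ Q) ∪ Q = {1,2,3,4,5,6,7,8,9,10}
Q ∩ P = {3,4,6,10}
P ∩ (Q ∩ P) = {3,4,6,10}
(P ∩ (Q ∩ P)) Δ P = {1,2,5}
((P ∖ Q) ∪ Q) Δ ((P ∩ (Q ∩ P)) Δ P) = {3,4,6,7,8,9,10}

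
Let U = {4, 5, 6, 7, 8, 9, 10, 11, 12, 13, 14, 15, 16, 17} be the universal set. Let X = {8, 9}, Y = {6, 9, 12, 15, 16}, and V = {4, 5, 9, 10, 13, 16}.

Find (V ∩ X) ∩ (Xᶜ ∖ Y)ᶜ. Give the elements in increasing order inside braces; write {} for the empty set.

{9}

V ∩ X = {9}
Xᶜ = {4, 5, 6, 7, 10, 11, 12, 13, 14, 15, 16, 17}
Xᶜ ∖ Y = {4, 5, 7, 10, 11, 13, 14, 17}
(Xᶜ ∖ Y)ᶜ = {6, 8, 9, 12, 15, 16}
(V ∩ X) ∩ (Xᶜ ∖ Y)ᶜ = {9}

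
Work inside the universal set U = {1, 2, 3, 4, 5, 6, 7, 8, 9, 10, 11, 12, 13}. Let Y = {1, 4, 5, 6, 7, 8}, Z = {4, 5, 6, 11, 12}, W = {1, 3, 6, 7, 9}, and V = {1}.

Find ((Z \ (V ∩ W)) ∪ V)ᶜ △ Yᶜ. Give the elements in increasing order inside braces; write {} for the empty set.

{7, 8, 11, 12}

V ∩ W = {1}
Z \ (V ∩ W) = {4, 5, 6, 11, 12}
(Z \ (V ∩ W)) ∪ V = {1, 4, 5, 6, 11, 12}
((Z \ (V ∩ W)) ∪ V)ᶜ = {2, 3, 7, 8, 9, 10, 13}
Yᶜ = {2, 3, 9, 10, 11, 12, 13}
((Z \ (V ∩ W)) ∪ V)ᶜ △ Yᶜ = {7, 8, 11, 12}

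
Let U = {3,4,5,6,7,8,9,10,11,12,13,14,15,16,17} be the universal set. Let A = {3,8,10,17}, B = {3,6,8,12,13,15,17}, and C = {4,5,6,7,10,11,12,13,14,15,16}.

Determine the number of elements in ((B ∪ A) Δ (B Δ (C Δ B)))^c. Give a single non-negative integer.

6

B ∪ A = {3,6,8,10,12,13,15,17}
C Δ B = {3,4,5,7,8,10,11,14,16,17}
B Δ (C Δ B) = {4,5,6,7,10,11,12,13,14,15,16}
(B ∪ A) Δ (B Δ (C Δ B)) = {3,4,5,7,8,11,14,16,17}
((B ∪ A) Δ (B Δ (C Δ B)))^c = {6,9,10,12,13,15}
|((B ∪ A) Δ (B Δ (C Δ B)))^c| = 6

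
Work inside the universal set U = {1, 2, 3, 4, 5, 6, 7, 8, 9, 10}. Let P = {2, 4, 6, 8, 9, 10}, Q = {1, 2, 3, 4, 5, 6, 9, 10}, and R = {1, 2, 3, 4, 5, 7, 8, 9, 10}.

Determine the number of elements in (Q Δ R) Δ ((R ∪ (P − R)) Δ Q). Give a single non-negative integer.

Q Δ R = {6, 7, 8}
P − R = {6}
R ∪ (P − R) = {1, 2, 3, 4, 5, 6, 7, 8, 9, 10}
(R ∪ (P − R)) Δ Q = {7, 8}
(Q Δ R) Δ ((R ∪ (P − R)) Δ Q) = {6}
|(Q Δ R) Δ ((R ∪ (P − R)) Δ Q)| = 1

1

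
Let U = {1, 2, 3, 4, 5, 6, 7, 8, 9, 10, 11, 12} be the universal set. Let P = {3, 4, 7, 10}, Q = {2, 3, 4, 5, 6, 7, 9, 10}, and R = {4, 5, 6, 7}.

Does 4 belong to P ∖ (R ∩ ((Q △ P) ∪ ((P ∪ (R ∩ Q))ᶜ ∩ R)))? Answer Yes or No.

Yes

4 ∈ Q and 4 ∈ P, so 4 ∉ Q △ P
4 ∈ R and 4 ∈ Q, so 4 ∈ R ∩ Q
4 ∈ P and 4 ∈ (R ∩ Q), so 4 ∈ P ∪ (R ∩ Q)
4 ∉ (P ∪ (R ∩ Q))ᶜ since 4 ∈ (P ∪ (R ∩ Q))
4 ∉ (P ∪ (R ∩ Q))ᶜ and 4 ∈ R, so 4 ∉ (P ∪ (R ∩ Q))ᶜ ∩ R
4 ∉ (Q △ P) and 4 ∉ ((P ∪ (R ∩ Q))ᶜ ∩ R), so 4 ∉ (Q △ P) ∪ ((P ∪ (R ∩ Q))ᶜ ∩ R)
4 ∈ R and 4 ∉ ((Q △ P) ∪ ((P ∪ (R ∩ Q))ᶜ ∩ R)), so 4 ∉ R ∩ ((Q △ P) ∪ ((P ∪ (R ∩ Q))ᶜ ∩ R))
4 ∈ P and 4 ∉ (R ∩ ((Q △ P) ∪ ((P ∪ (R ∩ Q))ᶜ ∩ R))), so 4 ∈ P ∖ (R ∩ ((Q △ P) ∪ ((P ∪ (R ∩ Q))ᶜ ∩ R)))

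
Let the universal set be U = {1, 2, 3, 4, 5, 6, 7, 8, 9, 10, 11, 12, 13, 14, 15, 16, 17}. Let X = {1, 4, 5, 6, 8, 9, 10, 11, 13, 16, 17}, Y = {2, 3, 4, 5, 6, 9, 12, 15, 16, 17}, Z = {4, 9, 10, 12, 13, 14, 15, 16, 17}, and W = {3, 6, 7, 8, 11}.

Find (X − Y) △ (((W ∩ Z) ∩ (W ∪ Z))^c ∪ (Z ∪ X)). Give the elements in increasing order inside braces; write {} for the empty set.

X − Y = {1, 8, 10, 11, 13}
W ∩ Z = {}
W ∪ Z = {3, 4, 6, 7, 8, 9, 10, 11, 12, 13, 14, 15, 16, 17}
(W ∩ Z) ∩ (W ∪ Z) = {}
((W ∩ Z) ∩ (W ∪ Z))^c = {1, 2, 3, 4, 5, 6, 7, 8, 9, 10, 11, 12, 13, 14, 15, 16, 17}
Z ∪ X = {1, 4, 5, 6, 8, 9, 10, 11, 12, 13, 14, 15, 16, 17}
((W ∩ Z) ∩ (W ∪ Z))^c ∪ (Z ∪ X) = {1, 2, 3, 4, 5, 6, 7, 8, 9, 10, 11, 12, 13, 14, 15, 16, 17}
(X − Y) △ (((W ∩ Z) ∩ (W ∪ Z))^c ∪ (Z ∪ X)) = {2, 3, 4, 5, 6, 7, 9, 12, 14, 15, 16, 17}

{2, 3, 4, 5, 6, 7, 9, 12, 14, 15, 16, 17}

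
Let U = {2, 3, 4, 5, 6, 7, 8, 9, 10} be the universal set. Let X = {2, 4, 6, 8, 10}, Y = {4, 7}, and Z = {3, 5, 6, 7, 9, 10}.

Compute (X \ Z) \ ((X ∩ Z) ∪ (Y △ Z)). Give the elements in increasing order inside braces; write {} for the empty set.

X \ Z = {2, 4, 8}
X ∩ Z = {6, 10}
Y △ Z = {3, 4, 5, 6, 9, 10}
(X ∩ Z) ∪ (Y △ Z) = {3, 4, 5, 6, 9, 10}
(X \ Z) \ ((X ∩ Z) ∪ (Y △ Z)) = {2, 8}

{2, 8}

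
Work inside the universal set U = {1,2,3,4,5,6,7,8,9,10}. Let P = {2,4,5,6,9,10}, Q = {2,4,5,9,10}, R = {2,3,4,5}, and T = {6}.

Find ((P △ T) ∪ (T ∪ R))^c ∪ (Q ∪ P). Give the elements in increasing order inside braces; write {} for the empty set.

P △ T = {2,4,5,9,10}
T ∪ R = {2,3,4,5,6}
(P △ T) ∪ (T ∪ R) = {2,3,4,5,6,9,10}
((P △ T) ∪ (T ∪ R))^c = {1,7,8}
Q ∪ P = {2,4,5,6,9,10}
((P △ T) ∪ (T ∪ R))^c ∪ (Q ∪ P) = {1,2,4,5,6,7,8,9,10}

{1,2,4,5,6,7,8,9,10}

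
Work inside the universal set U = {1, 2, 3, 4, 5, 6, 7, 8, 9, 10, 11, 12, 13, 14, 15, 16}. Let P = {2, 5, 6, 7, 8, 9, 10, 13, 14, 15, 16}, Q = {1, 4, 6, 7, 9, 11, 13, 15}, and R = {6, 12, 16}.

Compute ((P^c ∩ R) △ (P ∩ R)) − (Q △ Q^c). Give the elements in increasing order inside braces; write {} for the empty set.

{}

P^c = {1, 3, 4, 11, 12}
P^c ∩ R = {12}
P ∩ R = {6, 16}
(P^c ∩ R) △ (P ∩ R) = {6, 12, 16}
Q^c = {2, 3, 5, 8, 10, 12, 14, 16}
Q △ Q^c = {1, 2, 3, 4, 5, 6, 7, 8, 9, 10, 11, 12, 13, 14, 15, 16}
((P^c ∩ R) △ (P ∩ R)) − (Q △ Q^c) = {}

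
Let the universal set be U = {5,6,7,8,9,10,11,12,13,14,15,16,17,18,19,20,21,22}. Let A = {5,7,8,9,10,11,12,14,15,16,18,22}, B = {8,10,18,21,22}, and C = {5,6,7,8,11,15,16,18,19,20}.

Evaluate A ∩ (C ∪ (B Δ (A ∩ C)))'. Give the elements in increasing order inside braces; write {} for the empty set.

{9,12,14}

A ∩ C = {5,7,8,11,15,16,18}
B Δ (A ∩ C) = {5,7,10,11,15,16,21,22}
C ∪ (B Δ (A ∩ C)) = {5,6,7,8,10,11,15,16,18,19,20,21,22}
(C ∪ (B Δ (A ∩ C)))' = {9,12,13,14,17}
A ∩ (C ∪ (B Δ (A ∩ C)))' = {9,12,14}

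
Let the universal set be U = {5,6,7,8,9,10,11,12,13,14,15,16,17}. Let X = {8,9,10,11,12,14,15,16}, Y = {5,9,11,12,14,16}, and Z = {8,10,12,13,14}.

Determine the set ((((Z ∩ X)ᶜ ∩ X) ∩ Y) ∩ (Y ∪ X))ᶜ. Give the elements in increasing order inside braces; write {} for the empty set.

Z ∩ X = {8,10,12,14}
(Z ∩ X)ᶜ = {5,6,7,9,11,13,15,16,17}
(Z ∩ X)ᶜ ∩ X = {9,11,15,16}
((Z ∩ X)ᶜ ∩ X) ∩ Y = {9,11,16}
Y ∪ X = {5,8,9,10,11,12,14,15,16}
(((Z ∩ X)ᶜ ∩ X) ∩ Y) ∩ (Y ∪ X) = {9,11,16}
((((Z ∩ X)ᶜ ∩ X) ∩ Y) ∩ (Y ∪ X))ᶜ = {5,6,7,8,10,12,13,14,15,17}

{5,6,7,8,10,12,13,14,15,17}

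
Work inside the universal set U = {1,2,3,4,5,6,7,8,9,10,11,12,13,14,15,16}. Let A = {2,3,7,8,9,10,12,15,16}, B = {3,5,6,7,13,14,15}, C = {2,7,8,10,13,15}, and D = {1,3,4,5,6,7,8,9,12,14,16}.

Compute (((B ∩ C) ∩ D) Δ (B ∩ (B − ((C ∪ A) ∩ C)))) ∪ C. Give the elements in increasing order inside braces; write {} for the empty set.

{2,3,5,6,7,8,10,13,14,15}

B ∩ C = {7,13,15}
(B ∩ C) ∩ D = {7}
C ∪ A = {2,3,7,8,9,10,12,13,15,16}
(C ∪ A) ∩ C = {2,7,8,10,13,15}
B − ((C ∪ A) ∩ C) = {3,5,6,14}
B ∩ (B − ((C ∪ A) ∩ C)) = {3,5,6,14}
((B ∩ C) ∩ D) Δ (B ∩ (B − ((C ∪ A) ∩ C))) = {3,5,6,7,14}
(((B ∩ C) ∩ D) Δ (B ∩ (B − ((C ∪ A) ∩ C)))) ∪ C = {2,3,5,6,7,8,10,13,14,15}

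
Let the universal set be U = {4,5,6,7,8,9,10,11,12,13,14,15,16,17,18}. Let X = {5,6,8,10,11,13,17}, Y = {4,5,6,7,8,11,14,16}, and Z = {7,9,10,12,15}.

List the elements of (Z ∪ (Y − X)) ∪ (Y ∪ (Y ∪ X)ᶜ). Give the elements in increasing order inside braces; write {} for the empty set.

Y − X = {4,7,14,16}
Z ∪ (Y − X) = {4,7,9,10,12,14,15,16}
Y ∪ X = {4,5,6,7,8,10,11,13,14,16,17}
(Y ∪ X)ᶜ = {9,12,15,18}
Y ∪ (Y ∪ X)ᶜ = {4,5,6,7,8,9,11,12,14,15,16,18}
(Z ∪ (Y − X)) ∪ (Y ∪ (Y ∪ X)ᶜ) = {4,5,6,7,8,9,10,11,12,14,15,16,18}

{4,5,6,7,8,9,10,11,12,14,15,16,18}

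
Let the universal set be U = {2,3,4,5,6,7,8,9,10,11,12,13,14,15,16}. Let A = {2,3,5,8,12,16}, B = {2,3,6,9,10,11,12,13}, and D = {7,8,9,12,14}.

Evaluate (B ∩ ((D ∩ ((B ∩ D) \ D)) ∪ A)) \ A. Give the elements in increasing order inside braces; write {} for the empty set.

{}

B ∩ D = {9,12}
(B ∩ D) \ D = {}
D ∩ ((B ∩ D) \ D) = {}
(D ∩ ((B ∩ D) \ D)) ∪ A = {2,3,5,8,12,16}
B ∩ ((D ∩ ((B ∩ D) \ D)) ∪ A) = {2,3,12}
(B ∩ ((D ∩ ((B ∩ D) \ D)) ∪ A)) \ A = {}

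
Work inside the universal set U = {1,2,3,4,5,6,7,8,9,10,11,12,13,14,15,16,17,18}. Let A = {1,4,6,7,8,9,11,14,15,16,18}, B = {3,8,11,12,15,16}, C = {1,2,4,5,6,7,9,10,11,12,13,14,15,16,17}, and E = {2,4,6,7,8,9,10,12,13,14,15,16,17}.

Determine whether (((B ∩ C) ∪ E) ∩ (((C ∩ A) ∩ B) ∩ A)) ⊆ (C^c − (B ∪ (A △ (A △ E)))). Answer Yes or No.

No

B ∩ C = {11,12,15,16}
(B ∩ C) ∪ E = {2,4,6,7,8,9,10,11,12,13,14,15,16,17}
C ∩ A = {1,4,6,7,9,11,14,15,16}
(C ∩ A) ∩ B = {11,15,16}
((C ∩ A) ∩ B) ∩ A = {11,15,16}
((B ∩ C) ∪ E) ∩ (((C ∩ A) ∩ B) ∩ A) = {11,15,16}
C^c = {3,8,18}
A △ E = {1,2,10,11,12,13,17,18}
A △ (A △ E) = {2,4,6,7,8,9,10,12,13,14,15,16,17}
B ∪ (A △ (A △ E)) = {2,3,4,6,7,8,9,10,11,12,13,14,15,16,17}
C^c − (B ∪ (A △ (A △ E))) = {18}
11 ∈ ((B ∩ C) ∪ E) ∩ (((C ∩ A) ∩ B) ∩ A) but 11 ∉ C^c − (B ∪ (A △ (A △ E))), so the inclusion fails.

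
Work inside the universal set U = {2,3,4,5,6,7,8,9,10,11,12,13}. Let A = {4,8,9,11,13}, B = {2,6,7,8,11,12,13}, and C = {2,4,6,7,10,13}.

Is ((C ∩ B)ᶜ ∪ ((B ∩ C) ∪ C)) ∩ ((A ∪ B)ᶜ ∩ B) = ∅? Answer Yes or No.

Yes

C ∩ B = {2,6,7,13}
(C ∩ B)ᶜ = {3,4,5,8,9,10,11,12}
B ∩ C = {2,6,7,13}
(B ∩ C) ∪ C = {2,4,6,7,10,13}
(C ∩ B)ᶜ ∪ ((B ∩ C) ∪ C) = {2,3,4,5,6,7,8,9,10,11,12,13}
A ∪ B = {2,4,6,7,8,9,11,12,13}
(A ∪ B)ᶜ = {3,5,10}
(A ∪ B)ᶜ ∩ B = {}
{2,3,4,5,6,7,8,9,10,11,12,13} and {} share no elements.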